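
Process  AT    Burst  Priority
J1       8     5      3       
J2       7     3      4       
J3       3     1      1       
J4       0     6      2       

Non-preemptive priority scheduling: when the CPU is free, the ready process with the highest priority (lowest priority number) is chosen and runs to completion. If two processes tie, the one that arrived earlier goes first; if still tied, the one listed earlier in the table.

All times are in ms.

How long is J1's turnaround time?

7

Schedule: | J4 0-6 | J3 6-7 | J2 7-10 | J1 10-15 |
Completion: J1=15  J2=10  J3=7  J4=6
Turnaround (C−A): J1=7  J2=3  J3=4  J4=6
Turnaround(J1) = completion − arrival = 15 − 8 = 7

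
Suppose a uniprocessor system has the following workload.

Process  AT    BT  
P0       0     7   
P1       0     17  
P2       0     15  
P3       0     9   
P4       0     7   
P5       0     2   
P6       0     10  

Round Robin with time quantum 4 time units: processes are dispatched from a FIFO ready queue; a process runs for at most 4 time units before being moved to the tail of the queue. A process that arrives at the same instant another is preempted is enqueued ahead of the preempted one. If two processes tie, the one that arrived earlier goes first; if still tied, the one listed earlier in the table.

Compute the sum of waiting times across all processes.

277

Timeline: | P0 0-4 | P1 4-8 | P2 8-12 | P3 12-16 | P4 16-20 | P5 20-22 | P6 22-26 | P0 26-29 | P1 29-33 | P2 33-37 | P3 37-41 | P4 41-44 | P6 44-48 | P1 48-52 | P2 52-56 | P3 56-57 | P6 57-59 | P1 59-63 | P2 63-66 | P1 66-67 |
Completion: P0=29  P1=67  P2=66  P3=57  P4=44  P5=22  P6=59
Turnaround (C−A): P0=29  P1=67  P2=66  P3=57  P4=44  P5=22  P6=59
Waiting = turnaround − burst: P0=22, P1=50, P2=51, P3=48, P4=37, P5=20, P6=49
Total waiting = 22 + 50 + 51 + 48 + 37 + 20 + 49 = 277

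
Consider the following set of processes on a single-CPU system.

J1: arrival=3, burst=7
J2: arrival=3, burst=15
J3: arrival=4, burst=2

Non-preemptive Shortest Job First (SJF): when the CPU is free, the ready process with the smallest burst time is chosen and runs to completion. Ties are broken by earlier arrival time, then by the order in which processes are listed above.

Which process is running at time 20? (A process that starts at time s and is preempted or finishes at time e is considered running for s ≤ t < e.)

J2

Timeline: | idle 0-3 | J1 3-10 | J3 10-12 | J2 12-27 |
Completion: J1=10  J2=27  J3=12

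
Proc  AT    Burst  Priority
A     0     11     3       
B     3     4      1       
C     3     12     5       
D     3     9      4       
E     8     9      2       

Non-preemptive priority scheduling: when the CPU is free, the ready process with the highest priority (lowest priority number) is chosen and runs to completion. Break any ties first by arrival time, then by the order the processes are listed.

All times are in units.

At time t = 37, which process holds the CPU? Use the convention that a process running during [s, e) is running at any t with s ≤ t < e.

Schedule: | A 0-11 | B 11-15 | E 15-24 | D 24-33 | C 33-45 |
Completion: A=11  B=15  C=45  D=33  E=24

C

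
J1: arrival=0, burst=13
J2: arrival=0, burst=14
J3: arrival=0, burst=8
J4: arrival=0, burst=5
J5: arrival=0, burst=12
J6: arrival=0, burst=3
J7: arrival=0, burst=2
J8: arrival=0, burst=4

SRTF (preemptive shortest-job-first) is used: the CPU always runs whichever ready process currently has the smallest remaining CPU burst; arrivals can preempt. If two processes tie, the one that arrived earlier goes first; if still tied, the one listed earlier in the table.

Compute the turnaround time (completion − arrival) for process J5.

Gantt: | J7 0-2 | J6 2-5 | J8 5-9 | J4 9-14 | J3 14-22 | J5 22-34 | J1 34-47 | J2 47-61 |
Completion: J1=47  J2=61  J3=22  J4=14  J5=34  J6=5  J7=2  J8=9
Turnaround (C−A): J1=47  J2=61  J3=22  J4=14  J5=34  J6=5  J7=2  J8=9
Turnaround(J5) = completion − arrival = 34 − 0 = 34

34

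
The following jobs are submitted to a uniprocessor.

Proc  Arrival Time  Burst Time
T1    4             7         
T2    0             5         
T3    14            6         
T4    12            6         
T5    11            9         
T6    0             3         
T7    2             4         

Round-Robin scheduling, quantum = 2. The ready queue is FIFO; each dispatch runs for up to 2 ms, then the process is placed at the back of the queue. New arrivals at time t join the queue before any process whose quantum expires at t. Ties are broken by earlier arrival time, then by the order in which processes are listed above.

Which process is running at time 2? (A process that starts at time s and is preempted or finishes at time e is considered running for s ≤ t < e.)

Schedule: | T2 0-2 | T6 2-4 | T7 4-6 | T2 6-8 | T1 8-10 | T6 10-11 | T7 11-13 | T2 13-14 | T1 14-16 | T5 16-18 | T4 18-20 | T3 20-22 | T1 22-24 | T5 24-26 | T4 26-28 | T3 28-30 | T1 30-31 | T5 31-33 | T4 33-35 | T3 35-37 | T5 37-40 |
Completion: T1=31  T2=14  T3=37  T4=35  T5=40  T6=11  T7=13
Turnaround (C−A): T1=27  T2=14  T3=23  T4=23  T5=29  T6=11  T7=11

T6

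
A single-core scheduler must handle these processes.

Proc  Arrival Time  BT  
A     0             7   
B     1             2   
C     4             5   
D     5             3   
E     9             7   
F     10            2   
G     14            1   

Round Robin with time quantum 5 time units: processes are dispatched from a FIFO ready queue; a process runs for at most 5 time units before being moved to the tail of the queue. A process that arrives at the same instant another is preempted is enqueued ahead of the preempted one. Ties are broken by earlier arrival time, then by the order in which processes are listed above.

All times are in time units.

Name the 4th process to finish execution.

A

Schedule: | A 0-5 | B 5-7 | C 7-12 | D 12-15 | A 15-17 | E 17-22 | F 22-24 | G 24-25 | E 25-27 |
Completion: A=17  B=7  C=12  D=15  E=27  F=24  G=25
Turnaround (C−A): A=17  B=6  C=8  D=10  E=18  F=14  G=11
Finish order: B → C → D → A → F → G → E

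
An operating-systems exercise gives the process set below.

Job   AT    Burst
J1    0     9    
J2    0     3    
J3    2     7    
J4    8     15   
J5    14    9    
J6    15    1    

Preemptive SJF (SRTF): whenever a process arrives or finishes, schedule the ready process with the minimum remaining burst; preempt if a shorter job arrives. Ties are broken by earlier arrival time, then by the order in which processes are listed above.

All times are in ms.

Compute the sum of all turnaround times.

Gantt: | J2 0-3 | J3 3-10 | J1 10-15 | J6 15-16 | J1 16-20 | J5 20-29 | J4 29-44 |
Completion: J1=20  J2=3  J3=10  J4=44  J5=29  J6=16
Turnaround (C−A): J1=20  J2=3  J3=8  J4=36  J5=15  J6=1
Turnaround = completion − arrival: J1=20, J2=3, J3=8, J4=36, J5=15, J6=1
Total turnaround = 20 + 3 + 8 + 36 + 15 + 1 = 83

83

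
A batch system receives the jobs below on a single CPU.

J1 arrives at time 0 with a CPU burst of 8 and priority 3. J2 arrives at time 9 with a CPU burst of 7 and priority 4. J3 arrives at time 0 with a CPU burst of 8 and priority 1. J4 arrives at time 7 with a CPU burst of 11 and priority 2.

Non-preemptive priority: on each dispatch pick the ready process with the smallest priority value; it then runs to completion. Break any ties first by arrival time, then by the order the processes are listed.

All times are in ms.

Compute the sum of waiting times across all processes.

38

Timeline: | J3 0-8 | J4 8-19 | J1 19-27 | J2 27-34 |
Completion: J1=27  J2=34  J3=8  J4=19
Turnaround (C−A): J1=27  J2=25  J3=8  J4=12
Waiting = turnaround − burst: J1=19, J2=18, J3=0, J4=1
Total waiting = 19 + 18 + 0 + 1 = 38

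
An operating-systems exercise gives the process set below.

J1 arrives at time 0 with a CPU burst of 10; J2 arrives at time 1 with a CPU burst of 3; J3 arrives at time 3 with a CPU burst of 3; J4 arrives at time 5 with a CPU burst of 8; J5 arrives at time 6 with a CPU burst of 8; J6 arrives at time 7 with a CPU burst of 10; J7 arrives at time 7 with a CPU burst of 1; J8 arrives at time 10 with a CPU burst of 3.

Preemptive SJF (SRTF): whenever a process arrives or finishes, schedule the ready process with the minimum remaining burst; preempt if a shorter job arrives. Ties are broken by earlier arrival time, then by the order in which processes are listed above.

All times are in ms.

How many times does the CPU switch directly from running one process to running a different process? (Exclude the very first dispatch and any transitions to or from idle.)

Gantt: | J1 0-1 | J2 1-4 | J3 4-7 | J7 7-8 | J4 8-10 | J8 10-13 | J4 13-19 | J5 19-27 | J1 27-36 | J6 36-46 |
Completion: J1=36  J2=4  J3=7  J4=19  J5=27  J6=46  J7=8  J8=13
Turnaround (C−A): J1=36  J2=3  J3=4  J4=14  J5=21  J6=39  J7=1  J8=3

9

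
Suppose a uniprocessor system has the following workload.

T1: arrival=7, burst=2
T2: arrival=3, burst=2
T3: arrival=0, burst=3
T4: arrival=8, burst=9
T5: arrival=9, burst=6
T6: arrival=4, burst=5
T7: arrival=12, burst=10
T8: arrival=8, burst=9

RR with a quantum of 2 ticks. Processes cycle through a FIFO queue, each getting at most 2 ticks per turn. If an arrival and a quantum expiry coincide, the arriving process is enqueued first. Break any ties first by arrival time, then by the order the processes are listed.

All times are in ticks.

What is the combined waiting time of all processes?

Timeline: | T3 0-3 | T2 3-5 | T6 5-7 | T1 7-9 | T6 9-11 | T4 11-13 | T8 13-15 | T5 15-17 | T6 17-18 | T7 18-20 | T4 20-22 | T8 22-24 | T5 24-26 | T7 26-28 | T4 28-30 | T8 30-32 | T5 32-34 | T7 34-36 | T4 36-38 | T8 38-40 | T7 40-42 | T4 42-43 | T8 43-44 | T7 44-46 |
Completion: T1=9  T2=5  T3=3  T4=43  T5=34  T6=18  T7=46  T8=44
Turnaround (C−A): T1=2  T2=2  T3=3  T4=35  T5=25  T6=14  T7=34  T8=36
Waiting = turnaround − burst: T1=0, T2=0, T3=0, T4=26, T5=19, T6=9, T7=24, T8=27
Total waiting = 0 + 0 + 0 + 26 + 19 + 9 + 24 + 27 = 105

105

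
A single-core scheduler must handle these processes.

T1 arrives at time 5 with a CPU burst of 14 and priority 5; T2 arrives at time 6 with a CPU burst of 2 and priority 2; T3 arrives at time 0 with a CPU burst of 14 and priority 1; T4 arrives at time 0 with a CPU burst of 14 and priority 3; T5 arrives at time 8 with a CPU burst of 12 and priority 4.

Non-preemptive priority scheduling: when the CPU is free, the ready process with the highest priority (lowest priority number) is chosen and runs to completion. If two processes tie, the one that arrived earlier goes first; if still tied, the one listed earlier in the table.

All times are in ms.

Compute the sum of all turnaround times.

139

Schedule: | T3 0-14 | T2 14-16 | T4 16-30 | T5 30-42 | T1 42-56 |
Completion: T1=56  T2=16  T3=14  T4=30  T5=42
Turnaround = completion − arrival: T1=51, T2=10, T3=14, T4=30, T5=34
Total turnaround = 51 + 10 + 14 + 30 + 34 = 139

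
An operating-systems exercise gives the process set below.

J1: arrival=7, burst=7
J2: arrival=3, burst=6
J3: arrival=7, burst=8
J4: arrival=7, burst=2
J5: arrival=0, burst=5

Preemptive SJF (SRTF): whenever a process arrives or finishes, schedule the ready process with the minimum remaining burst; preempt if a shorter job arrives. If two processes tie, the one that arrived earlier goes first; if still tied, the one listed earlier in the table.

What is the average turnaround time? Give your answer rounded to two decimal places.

Gantt: | J5 0-5 | J2 5-7 | J4 7-9 | J2 9-13 | J1 13-20 | J3 20-28 |
Completion: J1=20  J2=13  J3=28  J4=9  J5=5
Turnaround (C−A): J1=13  J2=10  J3=21  J4=2  J5=5
Turnaround times: J1=13, J2=10, J3=21, J4=2, J5=5
Average turnaround = (13+10+21+2+5) / 5 = 51/5 = 10.20

10.20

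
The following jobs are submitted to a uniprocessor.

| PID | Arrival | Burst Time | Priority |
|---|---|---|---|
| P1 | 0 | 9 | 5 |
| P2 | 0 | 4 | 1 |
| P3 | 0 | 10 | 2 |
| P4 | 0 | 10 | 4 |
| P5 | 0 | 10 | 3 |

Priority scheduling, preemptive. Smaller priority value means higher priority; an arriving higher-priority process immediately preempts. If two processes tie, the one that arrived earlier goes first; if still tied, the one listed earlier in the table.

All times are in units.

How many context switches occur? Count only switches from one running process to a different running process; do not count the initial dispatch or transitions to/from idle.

Gantt: | P2 0-4 | P3 4-14 | P5 14-24 | P4 24-34 | P1 34-43 |
Completion: P1=43  P2=4  P3=14  P4=34  P5=24

4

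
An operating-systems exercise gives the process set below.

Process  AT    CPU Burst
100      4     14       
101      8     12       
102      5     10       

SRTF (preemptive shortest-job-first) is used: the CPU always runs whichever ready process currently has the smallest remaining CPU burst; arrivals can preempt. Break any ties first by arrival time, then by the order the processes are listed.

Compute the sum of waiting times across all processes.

29

Timeline: | idle 0-4 | 100 4-5 | 102 5-15 | 101 15-27 | 100 27-40 |
Completion: 100=40  101=27  102=15
Waiting = turnaround − burst: 100=22, 101=7, 102=0
Total waiting = 22 + 7 + 0 = 29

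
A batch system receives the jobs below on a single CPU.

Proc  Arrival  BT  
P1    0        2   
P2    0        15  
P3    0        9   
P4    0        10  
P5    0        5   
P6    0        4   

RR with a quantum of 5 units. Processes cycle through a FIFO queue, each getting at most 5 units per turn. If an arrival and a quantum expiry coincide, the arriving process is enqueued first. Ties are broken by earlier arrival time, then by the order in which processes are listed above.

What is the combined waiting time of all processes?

Gantt: | P1 0-2 | P2 2-7 | P3 7-12 | P4 12-17 | P5 17-22 | P6 22-26 | P2 26-31 | P3 31-35 | P4 35-40 | P2 40-45 |
Completion: P1=2  P2=45  P3=35  P4=40  P5=22  P6=26
Waiting = turnaround − burst: P1=0, P2=30, P3=26, P4=30, P5=17, P6=22
Total waiting = 0 + 30 + 26 + 30 + 17 + 22 = 125

125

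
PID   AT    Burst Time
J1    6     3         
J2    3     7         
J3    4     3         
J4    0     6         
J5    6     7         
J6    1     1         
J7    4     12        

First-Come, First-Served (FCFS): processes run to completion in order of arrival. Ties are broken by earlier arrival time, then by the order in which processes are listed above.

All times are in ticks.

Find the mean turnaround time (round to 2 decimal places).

Timeline: | J4 0-6 | J6 6-7 | J2 7-14 | J3 14-17 | J7 17-29 | J1 29-32 | J5 32-39 |
Completion: J1=32  J2=14  J3=17  J4=6  J5=39  J6=7  J7=29
Turnaround (C−A): J1=26  J2=11  J3=13  J4=6  J5=33  J6=6  J7=25
Turnaround times: J1=26, J2=11, J3=13, J4=6, J5=33, J6=6, J7=25
Average turnaround = (26+11+13+6+33+6+25) / 7 = 120/7 = 17.14

17.14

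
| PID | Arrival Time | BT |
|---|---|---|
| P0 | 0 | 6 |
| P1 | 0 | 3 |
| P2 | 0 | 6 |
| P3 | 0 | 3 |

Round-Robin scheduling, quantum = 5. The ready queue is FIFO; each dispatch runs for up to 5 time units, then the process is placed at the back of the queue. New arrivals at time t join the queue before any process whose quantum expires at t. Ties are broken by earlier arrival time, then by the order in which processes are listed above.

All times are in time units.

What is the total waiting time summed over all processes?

41

Schedule: | P0 0-5 | P1 5-8 | P2 8-13 | P3 13-16 | P0 16-17 | P2 17-18 |
Completion: P0=17  P1=8  P2=18  P3=16
Waiting = turnaround − burst: P0=11, P1=5, P2=12, P3=13
Total waiting = 11 + 5 + 12 + 13 = 41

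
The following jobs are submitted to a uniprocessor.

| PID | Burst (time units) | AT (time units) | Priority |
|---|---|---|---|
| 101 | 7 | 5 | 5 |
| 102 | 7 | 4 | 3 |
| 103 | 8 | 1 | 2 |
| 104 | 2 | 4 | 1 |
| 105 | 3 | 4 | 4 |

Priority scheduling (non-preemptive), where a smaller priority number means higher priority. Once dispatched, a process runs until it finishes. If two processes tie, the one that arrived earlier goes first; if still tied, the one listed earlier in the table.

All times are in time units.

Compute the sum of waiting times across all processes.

Gantt: | idle 0-1 | 103 1-9 | 104 9-11 | 102 11-18 | 105 18-21 | 101 21-28 |
Completion: 101=28  102=18  103=9  104=11  105=21
Turnaround (C−A): 101=23  102=14  103=8  104=7  105=17
Waiting = turnaround − burst: 101=16, 102=7, 103=0, 104=5, 105=14
Total waiting = 16 + 7 + 0 + 5 + 14 = 42

42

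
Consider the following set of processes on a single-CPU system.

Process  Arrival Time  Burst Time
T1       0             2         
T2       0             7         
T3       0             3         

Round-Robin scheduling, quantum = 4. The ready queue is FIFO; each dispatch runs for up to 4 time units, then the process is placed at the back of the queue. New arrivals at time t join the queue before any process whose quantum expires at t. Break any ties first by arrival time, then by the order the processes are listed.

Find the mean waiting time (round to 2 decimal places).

Timeline: | T1 0-2 | T2 2-6 | T3 6-9 | T2 9-12 |
Completion: T1=2  T2=12  T3=9
Turnaround (C−A): T1=2  T2=12  T3=9
Waiting times: T1=0, T2=5, T3=6
Average waiting = (0+5+6) / 3 = 11/3 = 3.67

3.67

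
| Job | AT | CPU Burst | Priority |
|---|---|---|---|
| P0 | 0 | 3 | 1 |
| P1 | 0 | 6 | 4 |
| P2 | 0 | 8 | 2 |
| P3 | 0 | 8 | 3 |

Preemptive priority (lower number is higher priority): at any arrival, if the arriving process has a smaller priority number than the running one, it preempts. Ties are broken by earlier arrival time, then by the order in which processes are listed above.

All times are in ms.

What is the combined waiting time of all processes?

Schedule: | P0 0-3 | P2 3-11 | P3 11-19 | P1 19-25 |
Completion: P0=3  P1=25  P2=11  P3=19
Waiting = turnaround − burst: P0=0, P1=19, P2=3, P3=11
Total waiting = 0 + 19 + 3 + 11 = 33

33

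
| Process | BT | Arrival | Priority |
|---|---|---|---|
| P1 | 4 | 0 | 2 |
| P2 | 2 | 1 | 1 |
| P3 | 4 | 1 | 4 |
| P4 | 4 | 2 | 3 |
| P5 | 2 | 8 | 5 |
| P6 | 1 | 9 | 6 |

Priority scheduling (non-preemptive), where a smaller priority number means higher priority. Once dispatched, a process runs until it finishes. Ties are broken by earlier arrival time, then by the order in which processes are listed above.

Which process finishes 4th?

P3

Schedule: | P1 0-4 | P2 4-6 | P4 6-10 | P3 10-14 | P5 14-16 | P6 16-17 |
Completion: P1=4  P2=6  P3=14  P4=10  P5=16  P6=17
Turnaround (C−A): P1=4  P2=5  P3=13  P4=8  P5=8  P6=8
Finish order: P1 → P2 → P4 → P3 → P5 → P6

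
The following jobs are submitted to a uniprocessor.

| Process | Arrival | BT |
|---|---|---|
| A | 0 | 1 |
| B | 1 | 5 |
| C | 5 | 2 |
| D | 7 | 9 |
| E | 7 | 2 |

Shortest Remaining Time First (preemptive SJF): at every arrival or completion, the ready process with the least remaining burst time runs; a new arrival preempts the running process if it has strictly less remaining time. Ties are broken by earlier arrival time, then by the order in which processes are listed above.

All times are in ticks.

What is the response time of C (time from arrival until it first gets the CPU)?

1

Schedule: | A 0-1 | B 1-6 | C 6-8 | E 8-10 | D 10-19 |
Completion: A=1  B=6  C=8  D=19  E=10
Response(C) = first start − arrival = 6 − 5 = 1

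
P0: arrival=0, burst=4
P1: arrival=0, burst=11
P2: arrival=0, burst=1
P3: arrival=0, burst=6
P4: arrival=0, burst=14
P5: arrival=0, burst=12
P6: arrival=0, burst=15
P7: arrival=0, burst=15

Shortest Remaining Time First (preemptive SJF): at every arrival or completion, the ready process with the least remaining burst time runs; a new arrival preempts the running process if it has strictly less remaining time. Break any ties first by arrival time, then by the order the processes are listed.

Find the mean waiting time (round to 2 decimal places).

23.00

Schedule: | P2 0-1 | P0 1-5 | P3 5-11 | P1 11-22 | P5 22-34 | P4 34-48 | P6 48-63 | P7 63-78 |
Completion: P0=5  P1=22  P2=1  P3=11  P4=48  P5=34  P6=63  P7=78
Waiting times: P0=1, P1=11, P2=0, P3=5, P4=34, P5=22, P6=48, P7=63
Average waiting = (1+11+0+5+34+22+48+63) / 8 = 184/8 = 23.00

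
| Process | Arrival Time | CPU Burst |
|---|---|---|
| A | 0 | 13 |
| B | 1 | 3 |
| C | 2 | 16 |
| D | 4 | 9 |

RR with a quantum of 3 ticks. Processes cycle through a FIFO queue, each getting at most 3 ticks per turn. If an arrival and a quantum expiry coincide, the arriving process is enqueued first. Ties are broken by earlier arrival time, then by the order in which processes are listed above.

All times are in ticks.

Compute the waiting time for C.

23

Schedule: | A 0-3 | B 3-6 | C 6-9 | A 9-12 | D 12-15 | C 15-18 | A 18-21 | D 21-24 | C 24-27 | A 27-30 | D 30-33 | C 33-36 | A 36-37 | C 37-41 |
Completion: A=37  B=6  C=41  D=33
Turnaround (C−A): A=37  B=5  C=39  D=29
Waiting(C) = turnaround − burst = 39 − 16 = 23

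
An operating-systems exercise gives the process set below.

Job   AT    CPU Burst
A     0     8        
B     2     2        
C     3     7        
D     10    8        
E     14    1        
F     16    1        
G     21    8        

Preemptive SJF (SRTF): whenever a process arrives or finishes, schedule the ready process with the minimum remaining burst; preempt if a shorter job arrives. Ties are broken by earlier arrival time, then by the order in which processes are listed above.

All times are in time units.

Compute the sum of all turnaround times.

Timeline: | A 0-2 | B 2-4 | A 4-10 | C 10-14 | E 14-15 | C 15-16 | F 16-17 | C 17-19 | D 19-27 | G 27-35 |
Completion: A=10  B=4  C=19  D=27  E=15  F=17  G=35
Turnaround (C−A): A=10  B=2  C=16  D=17  E=1  F=1  G=14
Turnaround = completion − arrival: A=10, B=2, C=16, D=17, E=1, F=1, G=14
Total turnaround = 10 + 2 + 16 + 17 + 1 + 1 + 14 = 61

61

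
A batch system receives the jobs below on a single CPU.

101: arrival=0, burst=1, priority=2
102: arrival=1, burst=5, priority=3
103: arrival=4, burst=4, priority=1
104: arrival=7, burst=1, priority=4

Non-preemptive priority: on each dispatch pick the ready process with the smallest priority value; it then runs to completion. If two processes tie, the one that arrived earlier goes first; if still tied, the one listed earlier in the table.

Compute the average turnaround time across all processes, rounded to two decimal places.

Gantt: | 101 0-1 | 102 1-6 | 103 6-10 | 104 10-11 |
Completion: 101=1  102=6  103=10  104=11
Turnaround times: 101=1, 102=5, 103=6, 104=4
Average turnaround = (1+5+6+4) / 4 = 16/4 = 4.00

4.00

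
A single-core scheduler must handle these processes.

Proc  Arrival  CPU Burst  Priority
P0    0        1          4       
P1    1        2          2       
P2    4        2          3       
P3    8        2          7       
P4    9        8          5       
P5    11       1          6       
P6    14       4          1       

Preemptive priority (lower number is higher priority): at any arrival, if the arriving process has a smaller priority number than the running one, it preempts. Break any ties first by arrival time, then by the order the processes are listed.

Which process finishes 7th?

Schedule: | P0 0-1 | P1 1-3 | idle 3-4 | P2 4-6 | idle 6-8 | P3 8-9 | P4 9-14 | P6 14-18 | P4 18-21 | P5 21-22 | P3 22-23 |
Completion: P0=1  P1=3  P2=6  P3=23  P4=21  P5=22  P6=18
Turnaround (C−A): P0=1  P1=2  P2=2  P3=15  P4=12  P5=11  P6=4
Finish order: P0 → P1 → P2 → P6 → P4 → P5 → P3

P3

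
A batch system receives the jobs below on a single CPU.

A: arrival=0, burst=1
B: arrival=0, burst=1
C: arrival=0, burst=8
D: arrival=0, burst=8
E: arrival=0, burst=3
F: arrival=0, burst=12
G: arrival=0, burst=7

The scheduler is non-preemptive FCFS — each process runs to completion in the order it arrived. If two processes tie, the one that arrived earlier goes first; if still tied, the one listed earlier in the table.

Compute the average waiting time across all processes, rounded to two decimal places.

12.14

Timeline: | A 0-1 | B 1-2 | C 2-10 | D 10-18 | E 18-21 | F 21-33 | G 33-40 |
Completion: A=1  B=2  C=10  D=18  E=21  F=33  G=40
Turnaround (C−A): A=1  B=2  C=10  D=18  E=21  F=33  G=40
Waiting times: A=0, B=1, C=2, D=10, E=18, F=21, G=33
Average waiting = (0+1+2+10+18+21+33) / 7 = 85/7 = 12.14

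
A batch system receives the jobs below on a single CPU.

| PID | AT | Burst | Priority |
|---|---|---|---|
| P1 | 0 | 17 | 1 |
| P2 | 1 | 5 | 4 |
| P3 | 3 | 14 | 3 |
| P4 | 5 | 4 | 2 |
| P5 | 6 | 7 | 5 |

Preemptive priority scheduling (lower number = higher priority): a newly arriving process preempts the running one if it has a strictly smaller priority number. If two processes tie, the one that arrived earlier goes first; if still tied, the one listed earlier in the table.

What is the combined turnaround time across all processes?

145

Gantt: | P1 0-17 | P4 17-21 | P3 21-35 | P2 35-40 | P5 40-47 |
Completion: P1=17  P2=40  P3=35  P4=21  P5=47
Turnaround (C−A): P1=17  P2=39  P3=32  P4=16  P5=41
Turnaround = completion − arrival: P1=17, P2=39, P3=32, P4=16, P5=41
Total turnaround = 17 + 39 + 32 + 16 + 41 = 145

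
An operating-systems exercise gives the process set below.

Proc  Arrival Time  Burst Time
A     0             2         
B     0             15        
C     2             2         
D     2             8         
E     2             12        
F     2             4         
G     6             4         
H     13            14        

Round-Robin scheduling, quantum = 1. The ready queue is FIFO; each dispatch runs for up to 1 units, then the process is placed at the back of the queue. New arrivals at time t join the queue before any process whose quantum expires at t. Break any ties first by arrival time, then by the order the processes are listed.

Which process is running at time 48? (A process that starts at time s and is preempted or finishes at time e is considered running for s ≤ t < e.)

B

Gantt: | A 0-1 | B 1-2 | A 2-3 | C 3-4 | D 4-5 | E 5-6 | F 6-7 | B 7-8 | C 8-9 | D 9-10 | G 10-11 | E 11-12 | F 12-13 | B 13-14 | D 14-15 | G 15-16 | E 16-17 | H 17-18 | F 18-19 | B 19-20 | D 20-21 | G 21-22 | E 22-23 | H 23-24 | F 24-25 | B 25-26 | D 26-27 | G 27-28 | E 28-29 | H 29-30 | B 30-31 | D 31-32 | E 32-33 | H 33-34 | B 34-35 | D 35-36 | E 36-37 | H 37-38 | B 38-39 | D 39-40 | E 40-41 | H 41-42 | B 42-43 | E 43-44 | H 44-45 | B 45-46 | E 46-47 | H 47-48 | B 48-49 | E 49-50 | H 50-51 | B 51-52 | E 52-53 | H 53-54 | B 54-55 | H 55-56 | B 56-57 | H 57-58 | B 58-59 | H 59-61 |
Completion: A=3  B=59  C=9  D=40  E=53  F=25  G=28  H=61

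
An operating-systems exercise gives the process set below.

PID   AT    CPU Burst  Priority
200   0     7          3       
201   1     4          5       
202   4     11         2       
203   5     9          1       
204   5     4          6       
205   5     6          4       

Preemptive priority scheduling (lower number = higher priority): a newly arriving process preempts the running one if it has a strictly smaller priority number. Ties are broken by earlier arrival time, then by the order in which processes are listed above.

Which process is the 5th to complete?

201

Timeline: | 200 0-4 | 202 4-5 | 203 5-14 | 202 14-24 | 200 24-27 | 205 27-33 | 201 33-37 | 204 37-41 |
Completion: 200=27  201=37  202=24  203=14  204=41  205=33
Turnaround (C−A): 200=27  201=36  202=20  203=9  204=36  205=28
Finish order: 203 → 202 → 200 → 205 → 201 → 204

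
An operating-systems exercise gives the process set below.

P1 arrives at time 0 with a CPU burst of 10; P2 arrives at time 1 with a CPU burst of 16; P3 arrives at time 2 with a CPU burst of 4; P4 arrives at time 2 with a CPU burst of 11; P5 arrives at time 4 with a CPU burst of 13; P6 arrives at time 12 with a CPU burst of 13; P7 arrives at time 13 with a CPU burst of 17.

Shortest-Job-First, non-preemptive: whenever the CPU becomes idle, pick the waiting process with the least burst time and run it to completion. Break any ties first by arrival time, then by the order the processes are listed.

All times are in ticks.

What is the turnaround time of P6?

39

Schedule: | P1 0-10 | P3 10-14 | P4 14-25 | P5 25-38 | P6 38-51 | P2 51-67 | P7 67-84 |
Completion: P1=10  P2=67  P3=14  P4=25  P5=38  P6=51  P7=84
Turnaround (C−A): P1=10  P2=66  P3=12  P4=23  P5=34  P6=39  P7=71
Turnaround(P6) = completion − arrival = 51 − 12 = 39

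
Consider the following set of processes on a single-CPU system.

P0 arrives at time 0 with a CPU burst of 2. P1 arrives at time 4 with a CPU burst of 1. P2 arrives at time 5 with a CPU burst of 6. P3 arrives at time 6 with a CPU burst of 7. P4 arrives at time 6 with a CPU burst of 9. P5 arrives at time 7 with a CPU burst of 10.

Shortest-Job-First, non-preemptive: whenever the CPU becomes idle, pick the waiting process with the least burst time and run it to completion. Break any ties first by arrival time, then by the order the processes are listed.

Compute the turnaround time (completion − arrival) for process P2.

Gantt: | P0 0-2 | idle 2-4 | P1 4-5 | P2 5-11 | P3 11-18 | P4 18-27 | P5 27-37 |
Completion: P0=2  P1=5  P2=11  P3=18  P4=27  P5=37
Turnaround(P2) = completion − arrival = 11 − 5 = 6

6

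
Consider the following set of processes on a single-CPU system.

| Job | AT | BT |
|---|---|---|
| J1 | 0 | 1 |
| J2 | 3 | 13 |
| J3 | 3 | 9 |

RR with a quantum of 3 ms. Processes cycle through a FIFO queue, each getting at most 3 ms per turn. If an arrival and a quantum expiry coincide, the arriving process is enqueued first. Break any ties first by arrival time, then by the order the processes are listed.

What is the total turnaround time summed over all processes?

Timeline: | J1 0-1 | idle 1-3 | J2 3-6 | J3 6-9 | J2 9-12 | J3 12-15 | J2 15-18 | J3 18-21 | J2 21-25 |
Completion: J1=1  J2=25  J3=21
Turnaround = completion − arrival: J1=1, J2=22, J3=18
Total turnaround = 1 + 22 + 18 = 41

41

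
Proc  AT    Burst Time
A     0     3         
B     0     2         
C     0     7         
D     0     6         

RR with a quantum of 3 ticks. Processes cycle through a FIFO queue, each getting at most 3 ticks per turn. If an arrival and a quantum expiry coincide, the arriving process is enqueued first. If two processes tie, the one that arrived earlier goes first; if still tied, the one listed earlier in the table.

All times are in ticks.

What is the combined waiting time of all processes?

25

Schedule: | A 0-3 | B 3-5 | C 5-8 | D 8-11 | C 11-14 | D 14-17 | C 17-18 |
Completion: A=3  B=5  C=18  D=17
Turnaround (C−A): A=3  B=5  C=18  D=17
Waiting = turnaround − burst: A=0, B=3, C=11, D=11
Total waiting = 0 + 3 + 11 + 11 = 25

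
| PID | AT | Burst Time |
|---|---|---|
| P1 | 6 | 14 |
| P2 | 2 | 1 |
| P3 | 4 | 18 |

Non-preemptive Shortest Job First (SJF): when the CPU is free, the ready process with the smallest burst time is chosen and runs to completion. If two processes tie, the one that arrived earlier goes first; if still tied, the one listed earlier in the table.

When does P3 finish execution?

Gantt: | idle 0-2 | P2 2-3 | idle 3-4 | P3 4-22 | P1 22-36 |
Completion: P1=36  P2=3  P3=22

22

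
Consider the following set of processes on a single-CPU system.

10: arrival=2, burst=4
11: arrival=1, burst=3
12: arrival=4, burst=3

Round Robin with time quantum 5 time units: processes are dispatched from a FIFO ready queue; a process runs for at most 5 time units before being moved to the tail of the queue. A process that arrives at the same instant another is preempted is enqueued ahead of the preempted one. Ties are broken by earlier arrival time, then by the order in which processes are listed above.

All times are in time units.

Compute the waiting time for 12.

4

Gantt: | idle 0-1 | 11 1-4 | 10 4-8 | 12 8-11 |
Completion: 10=8  11=4  12=11
Waiting(12) = turnaround − burst = 7 − 3 = 4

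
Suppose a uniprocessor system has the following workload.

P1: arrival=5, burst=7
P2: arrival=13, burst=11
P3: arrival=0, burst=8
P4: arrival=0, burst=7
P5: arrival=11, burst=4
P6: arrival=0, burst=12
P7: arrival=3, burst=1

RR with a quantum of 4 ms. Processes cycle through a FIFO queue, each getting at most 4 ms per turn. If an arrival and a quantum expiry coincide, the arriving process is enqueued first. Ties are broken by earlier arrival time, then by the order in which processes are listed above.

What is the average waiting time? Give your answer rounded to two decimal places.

Timeline: | P3 0-4 | P4 4-8 | P6 8-12 | P7 12-13 | P3 13-17 | P1 17-21 | P4 21-24 | P5 24-28 | P6 28-32 | P2 32-36 | P1 36-39 | P6 39-43 | P2 43-50 |
Completion: P1=39  P2=50  P3=17  P4=24  P5=28  P6=43  P7=13
Waiting times: P1=27, P2=26, P3=9, P4=17, P5=13, P6=31, P7=9
Average waiting = (27+26+9+17+13+31+9) / 7 = 132/7 = 18.86

18.86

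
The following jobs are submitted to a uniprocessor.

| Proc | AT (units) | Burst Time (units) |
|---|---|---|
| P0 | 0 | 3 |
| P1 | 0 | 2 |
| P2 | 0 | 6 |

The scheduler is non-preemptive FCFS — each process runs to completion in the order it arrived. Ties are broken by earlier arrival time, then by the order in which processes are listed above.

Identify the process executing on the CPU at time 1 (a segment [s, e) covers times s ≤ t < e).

P0

Schedule: | P0 0-3 | P1 3-5 | P2 5-11 |
Completion: P0=3  P1=5  P2=11
Turnaround (C−A): P0=3  P1=5  P2=11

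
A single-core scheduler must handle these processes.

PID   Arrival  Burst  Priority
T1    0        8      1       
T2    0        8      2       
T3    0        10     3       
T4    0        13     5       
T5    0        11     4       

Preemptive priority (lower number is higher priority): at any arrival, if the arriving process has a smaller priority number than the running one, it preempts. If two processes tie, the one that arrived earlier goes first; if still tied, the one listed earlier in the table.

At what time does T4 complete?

Schedule: | T1 0-8 | T2 8-16 | T3 16-26 | T5 26-37 | T4 37-50 |
Completion: T1=8  T2=16  T3=26  T4=50  T5=37
Turnaround (C−A): T1=8  T2=16  T3=26  T4=50  T5=37

50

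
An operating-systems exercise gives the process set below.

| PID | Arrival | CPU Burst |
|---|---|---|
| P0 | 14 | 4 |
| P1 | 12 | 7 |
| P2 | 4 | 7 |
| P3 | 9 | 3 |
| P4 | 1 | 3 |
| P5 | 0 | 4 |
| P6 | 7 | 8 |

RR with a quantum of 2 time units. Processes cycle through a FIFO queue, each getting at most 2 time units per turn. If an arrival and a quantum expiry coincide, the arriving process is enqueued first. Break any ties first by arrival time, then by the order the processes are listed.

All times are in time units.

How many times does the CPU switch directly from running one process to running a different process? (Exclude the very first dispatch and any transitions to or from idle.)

Gantt: | P5 0-2 | P4 2-4 | P5 4-6 | P2 6-8 | P4 8-9 | P6 9-11 | P2 11-13 | P3 13-15 | P6 15-17 | P1 17-19 | P2 19-21 | P0 21-23 | P3 23-24 | P6 24-26 | P1 26-28 | P2 28-29 | P0 29-31 | P6 31-33 | P1 33-36 |
Completion: P0=31  P1=36  P2=29  P3=24  P4=9  P5=6  P6=33
Turnaround (C−A): P0=17  P1=24  P2=25  P3=15  P4=8  P5=6  P6=26

18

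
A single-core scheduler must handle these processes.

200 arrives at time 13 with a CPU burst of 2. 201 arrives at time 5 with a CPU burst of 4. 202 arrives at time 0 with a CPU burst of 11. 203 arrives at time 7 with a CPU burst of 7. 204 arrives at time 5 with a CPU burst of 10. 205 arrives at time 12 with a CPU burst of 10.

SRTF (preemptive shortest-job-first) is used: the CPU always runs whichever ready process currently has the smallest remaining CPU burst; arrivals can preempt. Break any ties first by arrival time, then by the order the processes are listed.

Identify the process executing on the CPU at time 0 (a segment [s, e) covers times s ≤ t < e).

202

Schedule: | 202 0-5 | 201 5-9 | 202 9-15 | 200 15-17 | 203 17-24 | 204 24-34 | 205 34-44 |
Completion: 200=17  201=9  202=15  203=24  204=34  205=44
Turnaround (C−A): 200=4  201=4  202=15  203=17  204=29  205=32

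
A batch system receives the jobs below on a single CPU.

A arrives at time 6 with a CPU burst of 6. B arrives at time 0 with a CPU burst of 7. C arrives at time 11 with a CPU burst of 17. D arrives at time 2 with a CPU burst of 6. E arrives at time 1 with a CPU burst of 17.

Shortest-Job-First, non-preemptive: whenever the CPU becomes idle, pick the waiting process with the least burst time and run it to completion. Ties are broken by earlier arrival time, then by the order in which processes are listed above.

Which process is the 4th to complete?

E

Schedule: | B 0-7 | D 7-13 | A 13-19 | E 19-36 | C 36-53 |
Completion: A=19  B=7  C=53  D=13  E=36
Turnaround (C−A): A=13  B=7  C=42  D=11  E=35
Finish order: B → D → A → E → C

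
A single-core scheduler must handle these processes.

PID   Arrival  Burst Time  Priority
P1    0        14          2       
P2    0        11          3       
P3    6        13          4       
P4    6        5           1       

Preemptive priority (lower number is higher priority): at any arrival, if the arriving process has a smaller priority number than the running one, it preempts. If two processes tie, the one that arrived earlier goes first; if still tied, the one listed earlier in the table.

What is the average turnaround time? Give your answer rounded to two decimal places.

22.75

Schedule: | P1 0-6 | P4 6-11 | P1 11-19 | P2 19-30 | P3 30-43 |
Completion: P1=19  P2=30  P3=43  P4=11
Turnaround times: P1=19, P2=30, P3=37, P4=5
Average turnaround = (19+30+37+5) / 4 = 91/4 = 22.75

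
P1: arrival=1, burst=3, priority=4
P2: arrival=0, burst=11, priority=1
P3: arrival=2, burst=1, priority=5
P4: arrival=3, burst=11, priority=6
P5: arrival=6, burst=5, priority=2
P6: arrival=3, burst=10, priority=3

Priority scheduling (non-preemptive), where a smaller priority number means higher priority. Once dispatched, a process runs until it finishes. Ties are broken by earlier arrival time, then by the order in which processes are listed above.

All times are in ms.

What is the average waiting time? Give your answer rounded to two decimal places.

16.17

Timeline: | P2 0-11 | P5 11-16 | P6 16-26 | P1 26-29 | P3 29-30 | P4 30-41 |
Completion: P1=29  P2=11  P3=30  P4=41  P5=16  P6=26
Turnaround (C−A): P1=28  P2=11  P3=28  P4=38  P5=10  P6=23
Waiting times: P1=25, P2=0, P3=27, P4=27, P5=5, P6=13
Average waiting = (25+0+27+27+5+13) / 6 = 97/6 = 16.17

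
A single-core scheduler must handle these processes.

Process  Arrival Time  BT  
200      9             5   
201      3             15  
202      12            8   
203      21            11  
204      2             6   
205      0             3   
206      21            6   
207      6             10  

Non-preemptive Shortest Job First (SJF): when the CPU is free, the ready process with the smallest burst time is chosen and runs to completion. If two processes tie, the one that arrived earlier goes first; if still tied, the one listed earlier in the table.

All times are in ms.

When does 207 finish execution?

Schedule: | 205 0-3 | 204 3-9 | 200 9-14 | 202 14-22 | 206 22-28 | 207 28-38 | 203 38-49 | 201 49-64 |
Completion: 200=14  201=64  202=22  203=49  204=9  205=3  206=28  207=38
Turnaround (C−A): 200=5  201=61  202=10  203=28  204=7  205=3  206=7  207=32

38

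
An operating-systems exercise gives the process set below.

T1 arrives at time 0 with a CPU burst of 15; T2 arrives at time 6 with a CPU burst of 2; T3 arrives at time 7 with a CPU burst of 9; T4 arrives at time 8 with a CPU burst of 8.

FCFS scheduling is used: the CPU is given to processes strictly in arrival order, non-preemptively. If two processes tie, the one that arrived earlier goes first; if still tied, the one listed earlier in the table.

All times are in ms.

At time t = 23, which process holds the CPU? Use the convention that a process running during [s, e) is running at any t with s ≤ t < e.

Gantt: | T1 0-15 | T2 15-17 | T3 17-26 | T4 26-34 |
Completion: T1=15  T2=17  T3=26  T4=34
Turnaround (C−A): T1=15  T2=11  T3=19  T4=26

T3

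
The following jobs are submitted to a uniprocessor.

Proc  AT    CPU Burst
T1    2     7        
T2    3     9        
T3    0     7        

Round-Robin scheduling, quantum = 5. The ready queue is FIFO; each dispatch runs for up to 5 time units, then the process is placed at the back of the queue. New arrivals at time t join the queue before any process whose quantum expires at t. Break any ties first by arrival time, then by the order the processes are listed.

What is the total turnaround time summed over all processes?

54

Schedule: | T3 0-5 | T1 5-10 | T2 10-15 | T3 15-17 | T1 17-19 | T2 19-23 |
Completion: T1=19  T2=23  T3=17
Turnaround = completion − arrival: T1=17, T2=20, T3=17
Total turnaround = 17 + 20 + 17 = 54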